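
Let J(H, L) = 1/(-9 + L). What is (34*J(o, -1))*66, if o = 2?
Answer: -1122/5 ≈ -224.40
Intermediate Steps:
(34*J(o, -1))*66 = (34/(-9 - 1))*66 = (34/(-10))*66 = (34*(-⅒))*66 = -17/5*66 = -1122/5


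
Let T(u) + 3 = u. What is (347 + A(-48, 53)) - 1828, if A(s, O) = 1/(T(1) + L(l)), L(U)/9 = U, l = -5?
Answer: -69608/47 ≈ -1481.0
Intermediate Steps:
L(U) = 9*U
T(u) = -3 + u
A(s, O) = -1/47 (A(s, O) = 1/((-3 + 1) + 9*(-5)) = 1/(-2 - 45) = 1/(-47) = -1/47)
(347 + A(-48, 53)) - 1828 = (347 - 1/47) - 1828 = 16308/47 - 1828 = -69608/47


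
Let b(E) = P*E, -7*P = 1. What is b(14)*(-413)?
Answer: 826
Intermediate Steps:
P = -1/7 (P = -1/7*1 = -1/7 ≈ -0.14286)
b(E) = -E/7
b(14)*(-413) = -1/7*14*(-413) = -2*(-413) = 826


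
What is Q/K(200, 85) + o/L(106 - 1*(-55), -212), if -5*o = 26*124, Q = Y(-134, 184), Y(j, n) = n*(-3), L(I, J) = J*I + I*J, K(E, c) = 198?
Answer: -3911881/1407945 ≈ -2.7784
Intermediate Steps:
L(I, J) = 2*I*J (L(I, J) = I*J + I*J = 2*I*J)
Y(j, n) = -3*n
Q = -552 (Q = -3*184 = -552)
o = -3224/5 (o = -26*124/5 = -1/5*3224 = -3224/5 ≈ -644.80)
Q/K(200, 85) + o/L(106 - 1*(-55), -212) = -552/198 - 3224*(-1/(424*(106 - 1*(-55))))/5 = -552*1/198 - 3224*(-1/(424*(106 + 55)))/5 = -92/33 - 3224/(5*(2*161*(-212))) = -92/33 - 3224/5/(-68264) = -92/33 - 3224/5*(-1/68264) = -92/33 + 403/42665 = -3911881/1407945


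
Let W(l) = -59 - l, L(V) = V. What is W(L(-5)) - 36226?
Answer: -36280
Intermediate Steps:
W(L(-5)) - 36226 = (-59 - 1*(-5)) - 36226 = (-59 + 5) - 36226 = -54 - 36226 = -36280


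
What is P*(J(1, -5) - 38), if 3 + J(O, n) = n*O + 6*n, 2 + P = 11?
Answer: -684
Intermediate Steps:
P = 9 (P = -2 + 11 = 9)
J(O, n) = -3 + 6*n + O*n (J(O, n) = -3 + (n*O + 6*n) = -3 + (O*n + 6*n) = -3 + (6*n + O*n) = -3 + 6*n + O*n)
P*(J(1, -5) - 38) = 9*((-3 + 6*(-5) + 1*(-5)) - 38) = 9*((-3 - 30 - 5) - 38) = 9*(-38 - 38) = 9*(-76) = -684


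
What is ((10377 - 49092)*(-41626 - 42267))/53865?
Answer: 216527833/3591 ≈ 60297.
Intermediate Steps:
((10377 - 49092)*(-41626 - 42267))/53865 = -38715*(-83893)*(1/53865) = 3247917495*(1/53865) = 216527833/3591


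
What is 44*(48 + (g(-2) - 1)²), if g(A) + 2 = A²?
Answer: 2156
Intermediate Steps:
g(A) = -2 + A²
44*(48 + (g(-2) - 1)²) = 44*(48 + ((-2 + (-2)²) - 1)²) = 44*(48 + ((-2 + 4) - 1)²) = 44*(48 + (2 - 1)²) = 44*(48 + 1²) = 44*(48 + 1) = 44*49 = 2156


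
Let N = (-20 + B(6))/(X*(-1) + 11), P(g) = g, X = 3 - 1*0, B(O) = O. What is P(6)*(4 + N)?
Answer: 27/2 ≈ 13.500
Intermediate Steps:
X = 3 (X = 3 + 0 = 3)
N = -7/4 (N = (-20 + 6)/(3*(-1) + 11) = -14/(-3 + 11) = -14/8 = -14*⅛ = -7/4 ≈ -1.7500)
P(6)*(4 + N) = 6*(4 - 7/4) = 6*(9/4) = 27/2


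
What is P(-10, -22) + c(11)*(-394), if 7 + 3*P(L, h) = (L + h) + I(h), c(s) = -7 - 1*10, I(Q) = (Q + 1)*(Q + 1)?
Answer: 6832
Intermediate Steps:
I(Q) = (1 + Q)**2 (I(Q) = (1 + Q)*(1 + Q) = (1 + Q)**2)
c(s) = -17 (c(s) = -7 - 10 = -17)
P(L, h) = -7/3 + L/3 + h/3 + (1 + h)**2/3 (P(L, h) = -7/3 + ((L + h) + (1 + h)**2)/3 = -7/3 + (L + h + (1 + h)**2)/3 = -7/3 + (L/3 + h/3 + (1 + h)**2/3) = -7/3 + L/3 + h/3 + (1 + h)**2/3)
P(-10, -22) + c(11)*(-394) = (-7/3 + (1/3)*(-10) + (1/3)*(-22) + (1 - 22)**2/3) - 17*(-394) = (-7/3 - 10/3 - 22/3 + (1/3)*(-21)**2) + 6698 = (-7/3 - 10/3 - 22/3 + (1/3)*441) + 6698 = (-7/3 - 10/3 - 22/3 + 147) + 6698 = 134 + 6698 = 6832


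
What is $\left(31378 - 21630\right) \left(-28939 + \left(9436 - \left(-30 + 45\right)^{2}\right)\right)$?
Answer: $-192308544$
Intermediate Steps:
$\left(31378 - 21630\right) \left(-28939 + \left(9436 - \left(-30 + 45\right)^{2}\right)\right) = 9748 \left(-28939 + \left(9436 - 15^{2}\right)\right) = 9748 \left(-28939 + \left(9436 - 225\right)\right) = 9748 \left(-28939 + 9211\right) = 9748 \left(-19728\right) = -192308544$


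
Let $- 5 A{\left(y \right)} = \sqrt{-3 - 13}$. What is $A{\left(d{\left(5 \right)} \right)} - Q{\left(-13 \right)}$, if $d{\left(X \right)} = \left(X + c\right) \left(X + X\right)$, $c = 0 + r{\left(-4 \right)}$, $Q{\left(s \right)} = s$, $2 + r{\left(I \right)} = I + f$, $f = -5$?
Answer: $13 - \frac{4 i}{5} \approx 13.0 - 0.8 i$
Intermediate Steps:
$r{\left(I \right)} = -7 + I$ ($r{\left(I \right)} = -2 + \left(I - 5\right) = -2 + \left(-5 + I\right) = -7 + I$)
$c = -11$ ($c = 0 - 11 = -11$)
$d{\left(X \right)} = 2 X \left(-11 + X\right)$ ($d{\left(X \right)} = \left(X - 11\right) \left(X + X\right) = \left(-11 + X\right) 2 X = 2 X \left(-11 + X\right)$)
$A{\left(y \right)} = - \frac{4 i}{5}$ ($A{\left(y \right)} = - \frac{\sqrt{-3 - 13}}{5} = - \frac{\sqrt{-16}}{5} = - \frac{4 i}{5}$)
$A{\left(d{\left(5 \right)} \right)} - Q{\left(-13 \right)} = - \frac{4 i}{5} - -13 = - \frac{4 i}{5} + 13 = 13 - \frac{4 i}{5}$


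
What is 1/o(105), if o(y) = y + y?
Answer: 1/210 ≈ 0.0047619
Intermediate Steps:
o(y) = 2*y
1/o(105) = 1/(2*105) = 1/210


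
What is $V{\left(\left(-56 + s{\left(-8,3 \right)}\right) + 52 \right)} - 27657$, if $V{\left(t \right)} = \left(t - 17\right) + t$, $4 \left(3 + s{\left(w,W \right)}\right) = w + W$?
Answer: $- \frac{55381}{2} \approx -27691.0$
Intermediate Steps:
$s{\left(w,W \right)} = -3 + \frac{W}{4} + \frac{w}{4}$ ($s{\left(w,W \right)} = -3 + \frac{w + W}{4} = -3 + \frac{W + w}{4} = -3 + \left(\frac{W}{4} + \frac{w}{4}\right) = -3 + \frac{W}{4} + \frac{w}{4}$)
$V{\left(t \right)} = -17 + 2 t$ ($V{\left(t \right)} = \left(-17 + t\right) + t = -17 + 2 t$)
$V{\left(\left(-56 + s{\left(-8,3 \right)}\right) + 52 \right)} - 27657 = \left(-17 + 2 \left(\left(-56 + \left(-3 + \frac{1}{4} \cdot 3 + \frac{1}{4} \left(-8\right)\right)\right) + 52\right)\right) - 27657 = \left(-17 + 2 \left(\left(-56 - \frac{17}{4}\right) + 52\right)\right) - 27657 = \left(-17 + 2 \left(- \frac{241}{4} + 52\right)\right) - 27657 = \left(-17 + 2 \left(- \frac{33}{4}\right)\right) - 27657 = \left(-17 - \frac{33}{2}\right) - 27657 = - \frac{67}{2} - 27657 = - \frac{55381}{2}$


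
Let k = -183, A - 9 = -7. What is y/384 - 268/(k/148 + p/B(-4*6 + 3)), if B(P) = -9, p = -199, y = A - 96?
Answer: -1042481/79680 ≈ -13.083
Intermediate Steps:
A = 2 (A = 9 - 7 = 2)
y = -94 (y = 2 - 96 = -94)
y/384 - 268/(k/148 + p/B(-4*6 + 3)) = -94/384 - 268/(-183/148 - 199/(-9)) = -94*1/384 - 268/(-183*1/148 - 199*(-⅑)) = -47/192 - 268/(-183/148 + 199/9) = -47/192 - 268/27805/1332 = -47/192 - 268*1332/27805 = -47/192 - 5328/415 = -1042481/79680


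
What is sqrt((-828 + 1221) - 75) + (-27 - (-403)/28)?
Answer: -353/28 + sqrt(318) ≈ 5.2254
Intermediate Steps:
sqrt((-828 + 1221) - 75) + (-27 - (-403)/28) = sqrt(393 - 75) + (-27 - (-403)/28) = sqrt(318) + (-27 - 13*(-31/28)) = sqrt(318) + (-27 + 403/28) = sqrt(318) - 353/28 = -353/28 + sqrt(318)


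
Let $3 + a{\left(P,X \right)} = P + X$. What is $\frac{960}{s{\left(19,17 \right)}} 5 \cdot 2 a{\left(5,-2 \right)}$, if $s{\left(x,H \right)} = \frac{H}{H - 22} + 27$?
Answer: $0$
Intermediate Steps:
$s{\left(x,H \right)} = 27 + \frac{H}{-22 + H}$ ($s{\left(x,H \right)} = \frac{H}{-22 + H} + 27 = 27 + \frac{H}{-22 + H}$)
$a{\left(P,X \right)} = -3 + P + X$ ($a{\left(P,X \right)} = -3 + \left(P + X\right) = -3 + P + X$)
$\frac{960}{s{\left(19,17 \right)}} 5 \cdot 2 a{\left(5,-2 \right)} = \frac{960}{2 \frac{1}{-22 + 17} \left(-297 + 14 \cdot 17\right)} 5 \cdot 2 \left(-3 + 5 - 2\right) = \frac{960}{2 \frac{1}{-5} \left(-297 + 238\right)} 10 \cdot 0 = \frac{960}{2 \left(- \frac{1}{5}\right) \left(-59\right)} 0 = \frac{960}{\frac{118}{5}} \cdot 0 = 960 \cdot \frac{5}{118} \cdot 0 = \frac{2400}{59} \cdot 0 = 0$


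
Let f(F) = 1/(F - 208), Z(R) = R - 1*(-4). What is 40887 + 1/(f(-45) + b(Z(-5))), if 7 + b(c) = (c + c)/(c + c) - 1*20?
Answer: 268995320/6579 ≈ 40887.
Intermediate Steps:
Z(R) = 4 + R (Z(R) = R + 4 = 4 + R)
f(F) = 1/(-208 + F)
b(c) = -26 (b(c) = -7 + ((c + c)/(c + c) - 1*20) = -7 + ((2*c)/((2*c)) - 20) = -7 + ((2*c)*(1/(2*c)) - 20) = -7 + (1 - 20) = -7 - 19 = -26)
40887 + 1/(f(-45) + b(Z(-5))) = 40887 + 1/(1/(-208 - 45) - 26) = 40887 + 1/(1/(-253) - 26) = 40887 + 1/(-1/253 - 26) = 40887 + 1/(-6579/253) = 40887 - 253/6579 = 268995320/6579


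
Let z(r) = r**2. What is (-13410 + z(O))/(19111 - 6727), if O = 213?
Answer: 3551/1376 ≈ 2.5807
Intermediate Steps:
(-13410 + z(O))/(19111 - 6727) = (-13410 + 213**2)/(19111 - 6727) = (-13410 + 45369)/12384 = 31959*(1/12384) = 3551/1376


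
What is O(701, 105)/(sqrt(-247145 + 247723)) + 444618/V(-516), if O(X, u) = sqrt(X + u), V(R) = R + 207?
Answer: -148206/103 + sqrt(403)/17 ≈ -1437.7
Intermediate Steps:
V(R) = 207 + R
O(701, 105)/(sqrt(-247145 + 247723)) + 444618/V(-516) = sqrt(701 + 105)/(sqrt(-247145 + 247723)) + 444618/(207 - 516) = sqrt(806)/(sqrt(578)) + 444618/(-309) = sqrt(806)/((17*sqrt(2))) + 444618*(-1/309) = sqrt(806)*(sqrt(2)/34) - 148206/103 = sqrt(403)/17 - 148206/103 = -148206/103 + sqrt(403)/17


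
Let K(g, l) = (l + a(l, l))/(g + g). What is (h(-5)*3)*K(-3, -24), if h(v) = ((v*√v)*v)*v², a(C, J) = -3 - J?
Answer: 1875*I*√5/2 ≈ 2096.3*I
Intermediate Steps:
K(g, l) = -3/(2*g) (K(g, l) = (l + (-3 - l))/(g + g) = -3*1/(2*g) = -3/(2*g))
h(v) = v^(9/2) (h(v) = (v^(3/2)*v)*v² = v^(5/2)*v² = v^(9/2))
(h(-5)*3)*K(-3, -24) = ((-5)^(9/2)*3)*(-3/2/(-3)) = ((625*I*√5)*3)*(-3/2*(-⅓)) = (1875*I*√5)*(½) = 1875*I*√5/2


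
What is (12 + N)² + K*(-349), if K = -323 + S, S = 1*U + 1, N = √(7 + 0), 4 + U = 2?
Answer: 113227 + 24*√7 ≈ 1.1329e+5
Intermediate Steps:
U = -2 (U = -4 + 2 = -2)
N = √7 ≈ 2.6458
S = -1 (S = 1*(-2) + 1 = -2 + 1 = -1)
K = -324 (K = -323 - 1 = -324)
(12 + N)² + K*(-349) = (12 + √7)² - 324*(-349) = (12 + √7)² + 113076 = 113076 + (12 + √7)²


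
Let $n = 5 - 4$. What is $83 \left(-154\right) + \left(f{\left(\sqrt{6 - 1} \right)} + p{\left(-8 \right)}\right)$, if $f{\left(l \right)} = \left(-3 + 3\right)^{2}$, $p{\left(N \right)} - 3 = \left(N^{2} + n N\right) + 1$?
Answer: $-12722$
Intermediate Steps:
$n = 1$
$p{\left(N \right)} = 4 + N + N^{2}$ ($p{\left(N \right)} = 3 + \left(\left(N^{2} + 1 N\right) + 1\right) = 3 + \left(\left(N^{2} + N\right) + 1\right) = 3 + \left(\left(N + N^{2}\right) + 1\right) = 3 + \left(1 + N + N^{2}\right) = 4 + N + N^{2}$)
$f{\left(l \right)} = 0$ ($f{\left(l \right)} = 0^{2} = 0$)
$83 \left(-154\right) + \left(f{\left(\sqrt{6 - 1} \right)} + p{\left(-8 \right)}\right) = 83 \left(-154\right) + \left(0 + \left(4 - 8 + \left(-8\right)^{2}\right)\right) = -12782 + \left(0 + \left(4 - 8 + 64\right)\right) = -12782 + \left(0 + 60\right) = -12782 + 60 = -12722$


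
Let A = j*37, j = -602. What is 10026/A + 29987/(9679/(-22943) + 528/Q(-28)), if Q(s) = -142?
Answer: -544047453864800/75109721057 ≈ -7243.4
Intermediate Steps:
A = -22274 (A = -602*37 = -22274)
10026/A + 29987/(9679/(-22943) + 528/Q(-28)) = 10026/(-22274) + 29987/(9679/(-22943) + 528/(-142)) = 10026*(-1/22274) + 29987/(9679*(-1/22943) + 528*(-1/142)) = -5013/11137 + 29987/(-9679/22943 - 264/71) = -5013/11137 + 29987/(-6744161/1628953) = -5013/11137 + 29987*(-1628953/6744161) = -5013/11137 - 48847413611/6744161 = -544047453864800/75109721057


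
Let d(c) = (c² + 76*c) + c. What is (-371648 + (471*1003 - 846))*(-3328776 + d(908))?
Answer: -243242413924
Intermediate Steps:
d(c) = c² + 77*c
(-371648 + (471*1003 - 846))*(-3328776 + d(908)) = (-371648 + (471*1003 - 846))*(-3328776 + 908*(77 + 908)) = (-371648 + (472413 - 846))*(-3328776 + 908*985) = (-371648 + 471567)*(-3328776 + 894380) = 99919*(-2434396) = -243242413924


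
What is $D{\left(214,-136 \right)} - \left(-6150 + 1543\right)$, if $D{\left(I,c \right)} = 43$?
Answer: $4650$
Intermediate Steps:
$D{\left(214,-136 \right)} - \left(-6150 + 1543\right) = 43 - \left(-6150 + 1543\right) = 43 - -4607 = 43 + 4607 = 4650$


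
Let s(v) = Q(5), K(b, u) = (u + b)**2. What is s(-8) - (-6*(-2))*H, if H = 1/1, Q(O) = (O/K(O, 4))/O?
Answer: -971/81 ≈ -11.988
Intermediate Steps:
K(b, u) = (b + u)**2
Q(O) = (4 + O)**(-2) (Q(O) = (O/((O + 4)**2))/O = (O/((4 + O)**2))/O = (O/(4 + O)**2)/O = (4 + O)**(-2))
s(v) = 1/81 (s(v) = (4 + 5)**(-2) = 9**(-2) = 1/81)
H = 1
s(-8) - (-6*(-2))*H = 1/81 - (-6*(-2)) = 1/81 - 12 = -971/81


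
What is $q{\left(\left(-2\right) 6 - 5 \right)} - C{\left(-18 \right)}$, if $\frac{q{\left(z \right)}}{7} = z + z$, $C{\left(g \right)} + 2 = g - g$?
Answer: $-236$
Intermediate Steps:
$C{\left(g \right)} = -2$ ($C{\left(g \right)} = -2 + \left(g - g\right) = -2 + 0 = -2$)
$q{\left(z \right)} = 14 z$ ($q{\left(z \right)} = 7 \left(z + z\right) = 7 \cdot 2 z = 14 z$)
$q{\left(\left(-2\right) 6 - 5 \right)} - C{\left(-18 \right)} = 14 \left(\left(-2\right) 6 - 5\right) - -2 = 14 \left(-12 - 5\right) + 2 = 14 \left(-17\right) + 2 = -238 + 2 = -236$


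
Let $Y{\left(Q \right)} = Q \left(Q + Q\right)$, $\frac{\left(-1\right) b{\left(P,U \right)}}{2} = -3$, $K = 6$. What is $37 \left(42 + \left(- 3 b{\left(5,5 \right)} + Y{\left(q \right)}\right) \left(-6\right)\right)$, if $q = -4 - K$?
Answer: $-38850$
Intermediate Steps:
$b{\left(P,U \right)} = 6$ ($b{\left(P,U \right)} = \left(-2\right) \left(-3\right) = 6$)
$q = -10$ ($q = -4 - 6 = -10$)
$Y{\left(Q \right)} = 2 Q^{2}$ ($Y{\left(Q \right)} = Q 2 Q = 2 Q^{2}$)
$37 \left(42 + \left(- 3 b{\left(5,5 \right)} + Y{\left(q \right)}\right) \left(-6\right)\right) = 37 \left(42 + \left(\left(-3\right) 6 + 2 \left(-10\right)^{2}\right) \left(-6\right)\right) = 37 \left(42 + \left(-18 + 2 \cdot 100\right) \left(-6\right)\right) = 37 \left(42 + \left(-18 + 200\right) \left(-6\right)\right) = 37 \left(42 + 182 \left(-6\right)\right) = 37 \left(42 - 1092\right) = 37 \left(-1050\right) = -38850$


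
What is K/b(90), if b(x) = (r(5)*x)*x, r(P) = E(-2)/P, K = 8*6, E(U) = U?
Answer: -2/135 ≈ -0.014815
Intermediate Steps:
K = 48
r(P) = -2/P
b(x) = -2*x²/5 (b(x) = ((-2/5)*x)*x = ((-2*⅕)*x)*x = (-2*x/5)*x = -2*x²/5)
K/b(90) = 48/((-⅖*90²)) = 48/((-⅖*8100)) = 48/(-3240) = 48*(-1/3240) = -2/135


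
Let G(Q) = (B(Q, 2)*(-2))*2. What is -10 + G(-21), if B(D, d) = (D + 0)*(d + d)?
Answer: 326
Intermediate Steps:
B(D, d) = 2*D*d (B(D, d) = D*(2*d) = 2*D*d)
G(Q) = -16*Q (G(Q) = ((2*Q*2)*(-2))*2 = ((4*Q)*(-2))*2 = -8*Q*2 = -16*Q)
-10 + G(-21) = -10 - 16*(-21) = -10 + 336 = 326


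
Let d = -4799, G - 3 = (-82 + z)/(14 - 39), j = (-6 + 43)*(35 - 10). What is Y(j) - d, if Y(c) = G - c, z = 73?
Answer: 96934/25 ≈ 3877.4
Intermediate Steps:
j = 925 (j = 37*25 = 925)
G = 84/25 (G = 3 + (-82 + 73)/(14 - 39) = 3 - 9/(-25) = 3 - 9*(-1/25) = 3 + 9/25 = 84/25 ≈ 3.3600)
Y(c) = 84/25 - c
Y(j) - d = (84/25 - 1*925) - 1*(-4799) = (84/25 - 925) + 4799 = -23041/25 + 4799 = 96934/25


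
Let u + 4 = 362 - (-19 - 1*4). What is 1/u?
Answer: 1/381 ≈ 0.0026247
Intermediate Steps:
u = 381 (u = -4 + (362 - (-19 - 1*4)) = -4 + (362 - (-19 - 4)) = -4 + (362 - 1*(-23)) = -4 + (362 + 23) = -4 + 385 = 381)
1/u = 1/381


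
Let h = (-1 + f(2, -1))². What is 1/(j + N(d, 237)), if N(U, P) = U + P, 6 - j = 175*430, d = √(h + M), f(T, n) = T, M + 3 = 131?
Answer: -75007/5626049920 - √129/5626049920 ≈ -1.3334e-5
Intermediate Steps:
M = 128 (M = -3 + 131 = 128)
h = 1 (h = (-1 + 2)² = 1² = 1)
d = √129 (d = √(1 + 128) = √129 ≈ 11.358)
j = -75244 (j = 6 - 175*430 = 6 - 1*75250 = 6 - 75250 = -75244)
N(U, P) = P + U
1/(j + N(d, 237)) = 1/(-75244 + (237 + √129)) = 1/(-75007 + √129)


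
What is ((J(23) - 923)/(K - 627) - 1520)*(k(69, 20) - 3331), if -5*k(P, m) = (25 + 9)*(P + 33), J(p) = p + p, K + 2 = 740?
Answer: 3412800431/555 ≈ 6.1492e+6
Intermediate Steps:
K = 738 (K = -2 + 740 = 738)
J(p) = 2*p
k(P, m) = -1122/5 - 34*P/5 (k(P, m) = -(25 + 9)*(P + 33)/5 = -34*(33 + P)/5 = -(1122 + 34*P)/5 = -1122/5 - 34*P/5)
((J(23) - 923)/(K - 627) - 1520)*(k(69, 20) - 3331) = ((2*23 - 923)/(738 - 627) - 1520)*((-1122/5 - 34/5*69) - 3331) = ((46 - 923)/111 - 1520)*((-1122/5 - 2346/5) - 3331) = (-877*1/111 - 1520)*(-3468/5 - 3331) = (-877/111 - 1520)*(-20123/5) = -169597/111*(-20123/5) = 3412800431/555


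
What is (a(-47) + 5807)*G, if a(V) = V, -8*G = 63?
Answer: -45360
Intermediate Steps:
G = -63/8 (G = -⅛*63 = -63/8 ≈ -7.8750)
(a(-47) + 5807)*G = (-47 + 5807)*(-63/8) = 5760*(-63/8) = -45360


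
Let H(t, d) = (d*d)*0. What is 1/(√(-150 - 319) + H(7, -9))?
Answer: -I*√469/469 ≈ -0.046176*I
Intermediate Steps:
H(t, d) = 0 (H(t, d) = d²*0 = 0)
1/(√(-150 - 319) + H(7, -9)) = 1/(√(-150 - 319) + 0) = 1/(√(-469) + 0) = 1/(I*√469 + 0) = 1/(I*√469) = -I*√469/469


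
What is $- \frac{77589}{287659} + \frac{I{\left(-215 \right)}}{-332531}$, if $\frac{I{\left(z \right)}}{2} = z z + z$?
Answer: $- \frac{52271128939}{95655534929} \approx -0.54645$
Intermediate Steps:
$I{\left(z \right)} = 2 z + 2 z^{2}$ ($I{\left(z \right)} = 2 \left(z z + z\right) = 2 \left(z^{2} + z\right) = 2 \left(z + z^{2}\right) = 2 z + 2 z^{2}$)
$- \frac{77589}{287659} + \frac{I{\left(-215 \right)}}{-332531} = - \frac{77589}{287659} + \frac{2 \left(-215\right) \left(1 - 215\right)}{-332531} = \left(-77589\right) \frac{1}{287659} + 2 \left(-215\right) \left(-214\right) \left(- \frac{1}{332531}\right) = - \frac{77589}{287659} + 92020 \left(- \frac{1}{332531}\right) = - \frac{77589}{287659} - \frac{92020}{332531} = - \frac{52271128939}{95655534929}$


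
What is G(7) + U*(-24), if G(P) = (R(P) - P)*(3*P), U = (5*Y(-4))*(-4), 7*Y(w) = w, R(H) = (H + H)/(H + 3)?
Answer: -13716/35 ≈ -391.89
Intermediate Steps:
R(H) = 2*H/(3 + H) (R(H) = (2*H)/(3 + H) = 2*H/(3 + H))
Y(w) = w/7
U = 80/7 (U = (5*((⅐)*(-4)))*(-4) = (5*(-4/7))*(-4) = -20/7*(-4) = 80/7 ≈ 11.429)
G(P) = 3*P*(-P + 2*P/(3 + P)) (G(P) = (2*P/(3 + P) - P)*(3*P) = (-P + 2*P/(3 + P))*(3*P) = 3*P*(-P + 2*P/(3 + P)))
G(7) + U*(-24) = -3*7²*(1 + 7)/(3 + 7) + (80/7)*(-24) = -3*49*8/10 - 1920/7 = -3*49*⅒*8 - 1920/7 = -588/5 - 1920/7 = -13716/35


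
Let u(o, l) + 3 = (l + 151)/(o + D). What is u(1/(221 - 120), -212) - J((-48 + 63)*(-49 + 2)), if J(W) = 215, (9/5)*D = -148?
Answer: -16235909/74731 ≈ -217.26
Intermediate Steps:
D = -740/9 (D = (5/9)*(-148) = -740/9 ≈ -82.222)
u(o, l) = -3 + (151 + l)/(-740/9 + o) (u(o, l) = -3 + (l + 151)/(o - 740/9) = -3 + (151 + l)/(-740/9 + o))
u(1/(221 - 120), -212) - J((-48 + 63)*(-49 + 2)) = 3*(1193 - 9/(221 - 120) + 3*(-212))/(-740 + 9/(221 - 120)) - 1*215 = 3*(1193 - 9/101 - 636)/(-740 + 9/101) - 215 = 3*(56248/101)/(-74731/101) - 215 = 3*(-101/74731)*(56248/101) - 215 = -168744/74731 - 215 = -16235909/74731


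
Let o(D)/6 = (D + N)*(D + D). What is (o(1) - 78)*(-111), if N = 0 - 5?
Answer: 13986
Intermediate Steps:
N = -5
o(D) = 12*D*(-5 + D) (o(D) = 6*((D - 5)*(D + D)) = 6*((-5 + D)*(2*D)) = 6*(2*D*(-5 + D)) = 12*D*(-5 + D))
(o(1) - 78)*(-111) = (12*1*(-5 + 1) - 78)*(-111) = (12*1*(-4) - 78)*(-111) = (-48 - 78)*(-111) = -126*(-111) = 13986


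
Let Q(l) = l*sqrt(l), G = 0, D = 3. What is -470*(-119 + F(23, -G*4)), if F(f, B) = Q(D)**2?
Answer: 43240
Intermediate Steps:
Q(l) = l**(3/2)
F(f, B) = 27 (F(f, B) = (3**(3/2))**2 = (3*sqrt(3))**2 = 27)
-470*(-119 + F(23, -G*4)) = -470*(-119 + 27) = -470*(-92) = 43240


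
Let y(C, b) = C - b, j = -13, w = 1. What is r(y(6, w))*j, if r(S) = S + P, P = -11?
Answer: 78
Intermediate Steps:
r(S) = -11 + S (r(S) = S - 11 = -11 + S)
r(y(6, w))*j = (-11 + (6 - 1*1))*(-13) = (-11 + (6 - 1))*(-13) = (-11 + 5)*(-13) = -6*(-13) = 78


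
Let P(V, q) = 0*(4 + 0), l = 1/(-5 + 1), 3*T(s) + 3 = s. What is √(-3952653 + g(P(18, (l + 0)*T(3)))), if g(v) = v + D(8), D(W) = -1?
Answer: I*√3952654 ≈ 1988.1*I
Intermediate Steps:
T(s) = -1 + s/3
l = -¼ (l = 1/(-4) = -¼ ≈ -0.25000)
P(V, q) = 0 (P(V, q) = 0*4 = 0)
g(v) = -1 + v (g(v) = v - 1 = -1 + v)
√(-3952653 + g(P(18, (l + 0)*T(3)))) = √(-3952653 + (-1 + 0)) = √(-3952653 - 1) = √(-3952654) = I*√3952654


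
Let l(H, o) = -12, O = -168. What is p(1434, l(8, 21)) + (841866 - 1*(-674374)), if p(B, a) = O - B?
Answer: 1514638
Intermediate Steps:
p(B, a) = -168 - B
p(1434, l(8, 21)) + (841866 - 1*(-674374)) = (-168 - 1*1434) + (841866 - 1*(-674374)) = (-168 - 1434) + (841866 + 674374) = -1602 + 1516240 = 1514638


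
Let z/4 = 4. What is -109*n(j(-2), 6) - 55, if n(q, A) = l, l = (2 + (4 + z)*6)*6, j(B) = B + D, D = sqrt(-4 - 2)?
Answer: -79843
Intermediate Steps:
z = 16 (z = 4*4 = 16)
D = I*sqrt(6) (D = sqrt(-6) = I*sqrt(6) ≈ 2.4495*I)
j(B) = B + I*sqrt(6)
l = 732 (l = (2 + (4 + 16)*6)*6 = (2 + 20*6)*6 = (2 + 120)*6 = 122*6 = 732)
n(q, A) = 732
-109*n(j(-2), 6) - 55 = -109*732 - 55 = -79788 - 55 = -79843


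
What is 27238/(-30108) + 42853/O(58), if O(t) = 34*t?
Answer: 309126197/14843244 ≈ 20.826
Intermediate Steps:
27238/(-30108) + 42853/O(58) = 27238/(-30108) + 42853/((34*58)) = 27238*(-1/30108) + 42853/1972 = -13619/15054 + 42853*(1/1972) = -13619/15054 + 42853/1972 = 309126197/14843244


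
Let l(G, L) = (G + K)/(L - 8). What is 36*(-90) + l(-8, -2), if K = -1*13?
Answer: -32379/10 ≈ -3237.9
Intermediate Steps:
K = -13
l(G, L) = (-13 + G)/(-8 + L) (l(G, L) = (G - 13)/(L - 8) = (-13 + G)/(-8 + L))
36*(-90) + l(-8, -2) = 36*(-90) + (-13 - 8)/(-8 - 2) = -3240 - 21/(-10) = -3240 - ⅒*(-21) = -3240 + 21/10 = -32379/10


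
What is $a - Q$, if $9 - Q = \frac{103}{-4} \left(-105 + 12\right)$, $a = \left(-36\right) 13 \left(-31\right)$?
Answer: $\frac{67575}{4} \approx 16894.0$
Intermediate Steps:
$a = 14508$ ($a = \left(-468\right) \left(-31\right) = 14508$)
$Q = - \frac{9543}{4}$ ($Q = 9 - \frac{103}{-4} \left(-105 + 12\right) = 9 - 103 \left(- \frac{1}{4}\right) \left(-93\right) = 9 - \left(- \frac{103}{4}\right) \left(-93\right) = 9 - \frac{9579}{4} = - \frac{9543}{4} \approx -2385.8$)
$a - Q = 14508 - - \frac{9543}{4} = 14508 + \frac{9543}{4} = \frac{67575}{4}$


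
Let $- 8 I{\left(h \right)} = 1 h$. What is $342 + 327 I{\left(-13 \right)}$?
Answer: $\frac{6987}{8} \approx 873.38$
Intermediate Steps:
$I{\left(h \right)} = - \frac{h}{8}$ ($I{\left(h \right)} = - \frac{1 h}{8} = - \frac{h}{8}$)
$342 + 327 I{\left(-13 \right)} = 342 + 327 \left(\left(- \frac{1}{8}\right) \left(-13\right)\right) = 342 + 327 \cdot \frac{13}{8} = 342 + \frac{4251}{8} = \frac{6987}{8}$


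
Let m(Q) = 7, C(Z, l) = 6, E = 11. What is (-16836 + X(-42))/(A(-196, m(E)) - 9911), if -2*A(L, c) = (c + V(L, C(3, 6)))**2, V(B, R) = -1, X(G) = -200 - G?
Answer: 16994/9929 ≈ 1.7116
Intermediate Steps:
A(L, c) = -(-1 + c)**2/2 (A(L, c) = -(c - 1)**2/2 = -(-1 + c)**2/2)
(-16836 + X(-42))/(A(-196, m(E)) - 9911) = (-16836 + (-200 - 1*(-42)))/(-(-1 + 7)**2/2 - 9911) = (-16836 + (-200 + 42))/(-1/2*6**2 - 9911) = (-16836 - 158)/(-1/2*36 - 9911) = -16994/(-18 - 9911) = -16994/(-9929) = -16994*(-1/9929) = 16994/9929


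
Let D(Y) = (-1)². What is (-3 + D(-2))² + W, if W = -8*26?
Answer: -204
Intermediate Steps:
D(Y) = 1
W = -208
(-3 + D(-2))² + W = (-3 + 1)² - 208 = (-2)² - 208 = 4 - 208 = -204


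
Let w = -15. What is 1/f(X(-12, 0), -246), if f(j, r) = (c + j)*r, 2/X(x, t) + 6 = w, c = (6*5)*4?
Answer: -7/206476 ≈ -3.3902e-5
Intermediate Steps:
c = 120 (c = 30*4 = 120)
X(x, t) = -2/21 (X(x, t) = 2/(-6 - 15) = 2/(-21) = 2*(-1/21) = -2/21)
f(j, r) = r*(120 + j) (f(j, r) = (120 + j)*r = r*(120 + j))
1/f(X(-12, 0), -246) = 1/(-246*(120 - 2/21)) = 1/(-246*2518/21) = 1/(-206476/7) = -7/206476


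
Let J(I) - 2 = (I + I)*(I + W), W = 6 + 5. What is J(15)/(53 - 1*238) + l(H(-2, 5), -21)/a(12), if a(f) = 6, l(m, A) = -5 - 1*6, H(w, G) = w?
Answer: -6727/1110 ≈ -6.0604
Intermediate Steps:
W = 11
l(m, A) = -11 (l(m, A) = -5 - 6 = -11)
J(I) = 2 + 2*I*(11 + I) (J(I) = 2 + (I + I)*(I + 11) = 2 + (2*I)*(11 + I) = 2 + 2*I*(11 + I))
J(15)/(53 - 1*238) + l(H(-2, 5), -21)/a(12) = (2 + 2*15² + 22*15)/(53 - 1*238) - 11/6 = (2 + 2*225 + 330)/(53 - 238) - 11*⅙ = (2 + 450 + 330)/(-185) - 11/6 = 782*(-1/185) - 11/6 = -782/185 - 11/6 = -6727/1110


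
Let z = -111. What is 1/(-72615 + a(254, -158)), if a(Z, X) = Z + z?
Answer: -1/72472 ≈ -1.3798e-5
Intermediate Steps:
a(Z, X) = -111 + Z (a(Z, X) = Z - 111 = -111 + Z)
1/(-72615 + a(254, -158)) = 1/(-72615 + (-111 + 254)) = 1/(-72615 + 143) = 1/(-72472) = -1/72472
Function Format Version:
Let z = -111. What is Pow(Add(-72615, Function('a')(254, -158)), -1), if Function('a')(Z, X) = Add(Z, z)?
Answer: Rational(-1, 72472) ≈ -1.3798e-5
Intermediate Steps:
Function('a')(Z, X) = Add(-111, Z) (Function('a')(Z, X) = Add(Z, -111) = Add(-111, Z))
Pow(Add(-72615, Function('a')(254, -158)), -1) = Pow(Add(-72615, Add(-111, 254)), -1) = Pow(Add(-72615, 143), -1) = Pow(-72472, -1) = Rational(-1, 72472)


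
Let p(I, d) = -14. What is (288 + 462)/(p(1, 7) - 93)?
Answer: -750/107 ≈ -7.0093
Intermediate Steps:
(288 + 462)/(p(1, 7) - 93) = (288 + 462)/(-14 - 93) = 750/(-107) = 750*(-1/107) = -750/107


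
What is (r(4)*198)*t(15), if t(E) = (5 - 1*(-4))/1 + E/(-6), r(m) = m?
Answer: 5148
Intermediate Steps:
t(E) = 9 - E/6 (t(E) = (5 + 4)*1 + E*(-1/6) = 9*1 - E/6 = 9 - E/6)
(r(4)*198)*t(15) = (4*198)*(9 - 1/6*15) = 792*(9 - 5/2) = 792*(13/2) = 5148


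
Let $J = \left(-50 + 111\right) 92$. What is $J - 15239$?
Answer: $-9627$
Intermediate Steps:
$J = 5612$ ($J = 61 \cdot 92 = 5612$)
$J - 15239 = 5612 - 15239 = -9627$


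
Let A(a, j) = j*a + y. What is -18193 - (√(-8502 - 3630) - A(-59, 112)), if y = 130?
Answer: -24671 - 6*I*√337 ≈ -24671.0 - 110.15*I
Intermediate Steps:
A(a, j) = 130 + a*j (A(a, j) = j*a + 130 = a*j + 130 = 130 + a*j)
-18193 - (√(-8502 - 3630) - A(-59, 112)) = -18193 - (√(-8502 - 3630) - (130 - 59*112)) = -18193 - (√(-12132) - (130 - 6608)) = -18193 - (6*I*√337 - 1*(-6478)) = -18193 - (6*I*√337 + 6478) = -18193 - (6478 + 6*I*√337) = -18193 + (-6478 - 6*I*√337) = -24671 - 6*I*√337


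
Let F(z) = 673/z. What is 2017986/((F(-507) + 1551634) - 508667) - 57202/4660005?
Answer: 2368745859828059/1232067100638990 ≈ 1.9226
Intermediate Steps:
2017986/((F(-507) + 1551634) - 508667) - 57202/4660005 = 2017986/((673/(-507) + 1551634) - 508667) - 57202/4660005 = 2017986/((673*(-1/507) + 1551634) - 508667) - 57202*1/4660005 = 2017986/((-673/507 + 1551634) - 508667) - 57202/4660005 = 2017986/(786677765/507 - 508667) - 57202/4660005 = 2017986/(528783596/507) - 57202/4660005 = 2017986*(507/528783596) - 57202/4660005 = 511559451/264391798 - 57202/4660005 = 2368745859828059/1232067100638990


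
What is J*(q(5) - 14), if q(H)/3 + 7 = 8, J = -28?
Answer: 308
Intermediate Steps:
q(H) = 3 (q(H) = -21 + 3*8 = -21 + 24 = 3)
J*(q(5) - 14) = -28*(3 - 14) = -28*(-11) = 308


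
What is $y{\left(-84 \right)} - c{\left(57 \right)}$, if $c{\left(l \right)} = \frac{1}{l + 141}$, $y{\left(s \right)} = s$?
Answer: $- \frac{16633}{198} \approx -84.005$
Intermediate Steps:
$c{\left(l \right)} = \frac{1}{141 + l}$
$y{\left(-84 \right)} - c{\left(57 \right)} = -84 - \frac{1}{141 + 57} = -84 - \frac{1}{198} = - \frac{16633}{198}$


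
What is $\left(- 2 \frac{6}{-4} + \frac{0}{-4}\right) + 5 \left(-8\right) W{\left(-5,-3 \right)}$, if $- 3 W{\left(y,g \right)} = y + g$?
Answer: $- \frac{311}{3} \approx -103.67$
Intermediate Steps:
$W{\left(y,g \right)} = - \frac{g}{3} - \frac{y}{3}$ ($W{\left(y,g \right)} = - \frac{y + g}{3} = - \frac{g + y}{3} = - \frac{g}{3} - \frac{y}{3}$)
$\left(- 2 \frac{6}{-4} + \frac{0}{-4}\right) + 5 \left(-8\right) W{\left(-5,-3 \right)} = \left(- 2 \frac{6}{-4} + \frac{0}{-4}\right) + 5 \left(-8\right) \left(\left(- \frac{1}{3}\right) \left(-3\right) - - \frac{5}{3}\right) = \left(- 2 \cdot 6 \left(- \frac{1}{4}\right) + 0 \left(- \frac{1}{4}\right)\right) - 40 \left(1 + \frac{5}{3}\right) = \left(\left(-2\right) \left(- \frac{3}{2}\right) + 0\right) - \frac{320}{3} = \left(3 + 0\right) - \frac{320}{3} = 3 - \frac{320}{3} = - \frac{311}{3}$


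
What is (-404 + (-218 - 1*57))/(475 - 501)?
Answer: 679/26 ≈ 26.115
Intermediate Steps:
(-404 + (-218 - 1*57))/(475 - 501) = (-404 + (-218 - 57))/(-26) = (-404 - 275)*(-1/26) = -679*(-1/26) = 679/26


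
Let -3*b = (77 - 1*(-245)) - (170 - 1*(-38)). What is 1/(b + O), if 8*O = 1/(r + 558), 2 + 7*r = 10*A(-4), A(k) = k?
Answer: -4416/167807 ≈ -0.026316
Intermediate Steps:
r = -6 (r = -2/7 + (10*(-4))/7 = -2/7 + (⅐)*(-40) = -2/7 - 40/7 = -6)
b = -38 (b = -((77 - 1*(-245)) - (170 - 1*(-38)))/3 = -((77 + 245) - (170 + 38))/3 = -(322 - 1*208)/3 = -(322 - 208)/3 = -⅓*114 = -38)
O = 1/4416 (O = 1/(8*(-6 + 558)) = (⅛)/552 = (⅛)*(1/552) = 1/4416 ≈ 0.00022645)
1/(b + O) = 1/(-38 + 1/4416) = 1/(-167807/4416) = -4416/167807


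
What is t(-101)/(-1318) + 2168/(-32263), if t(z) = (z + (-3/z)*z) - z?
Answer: -2760635/42522634 ≈ -0.064921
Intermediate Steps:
t(z) = -3 (t(z) = (z - 3) - z = (-3 + z) - z = -3)
t(-101)/(-1318) + 2168/(-32263) = -3/(-1318) + 2168/(-32263) = -3*(-1/1318) + 2168*(-1/32263) = 3/1318 - 2168/32263 = -2760635/42522634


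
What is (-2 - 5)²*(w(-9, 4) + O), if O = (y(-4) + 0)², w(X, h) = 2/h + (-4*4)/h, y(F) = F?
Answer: 1225/2 ≈ 612.50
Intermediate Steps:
w(X, h) = -14/h (w(X, h) = 2/h - 16/h = -14/h)
O = 16 (O = (-4 + 0)² = (-4)² = 16)
(-2 - 5)²*(w(-9, 4) + O) = (-2 - 5)²*(-14/4 + 16) = (-7)²*(-14*¼ + 16) = 49*(-7/2 + 16) = 49*(25/2) = 1225/2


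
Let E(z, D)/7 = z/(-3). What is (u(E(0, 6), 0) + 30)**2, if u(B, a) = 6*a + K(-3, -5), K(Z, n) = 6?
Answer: 1296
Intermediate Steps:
E(z, D) = -7*z/3 (E(z, D) = 7*(z/(-3)) = 7*(z*(-1/3)) = 7*(-z/3) = -7*z/3)
u(B, a) = 6 + 6*a (u(B, a) = 6*a + 6 = 6 + 6*a)
(u(E(0, 6), 0) + 30)**2 = ((6 + 6*0) + 30)**2 = ((6 + 0) + 30)**2 = (6 + 30)**2 = 36**2 = 1296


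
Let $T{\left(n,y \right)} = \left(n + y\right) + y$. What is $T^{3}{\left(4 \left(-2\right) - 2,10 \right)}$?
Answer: $1000$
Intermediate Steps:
$T{\left(n,y \right)} = n + 2 y$
$T^{3}{\left(4 \left(-2\right) - 2,10 \right)} = \left(\left(4 \left(-2\right) - 2\right) + 2 \cdot 10\right)^{3} = \left(\left(-8 - 2\right) + 20\right)^{3} = \left(-10 + 20\right)^{3} = 10^{3} = 1000$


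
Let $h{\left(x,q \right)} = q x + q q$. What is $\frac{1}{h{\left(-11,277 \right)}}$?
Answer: $\frac{1}{73682} \approx 1.3572 \cdot 10^{-5}$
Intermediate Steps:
$h{\left(x,q \right)} = q^{2} + q x$ ($h{\left(x,q \right)} = q x + q^{2} = q^{2} + q x$)
$\frac{1}{h{\left(-11,277 \right)}} = \frac{1}{277 \left(277 - 11\right)} = \frac{1}{277 \cdot 266} = \frac{1}{73682}$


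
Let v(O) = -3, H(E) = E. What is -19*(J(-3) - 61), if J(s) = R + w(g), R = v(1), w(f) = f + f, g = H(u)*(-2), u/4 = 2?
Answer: 1824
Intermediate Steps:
u = 8 (u = 4*2 = 8)
g = -16 (g = 8*(-2) = -16)
w(f) = 2*f
R = -3
J(s) = -35 (J(s) = -3 + 2*(-16) = -3 - 32 = -35)
-19*(J(-3) - 61) = -19*(-35 - 61) = -19*(-96) = 1824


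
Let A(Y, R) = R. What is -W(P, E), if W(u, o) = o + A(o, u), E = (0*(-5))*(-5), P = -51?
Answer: 51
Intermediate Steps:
E = 0 (E = 0*(-5) = 0)
W(u, o) = o + u
-W(P, E) = -(0 - 51) = -1*(-51) = 51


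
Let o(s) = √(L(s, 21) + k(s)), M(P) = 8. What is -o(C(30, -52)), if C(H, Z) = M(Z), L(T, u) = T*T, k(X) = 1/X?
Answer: -3*√114/4 ≈ -8.0078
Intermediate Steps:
L(T, u) = T²
C(H, Z) = 8
o(s) = √(1/s + s²) (o(s) = √(s² + 1/s) = √(1/s + s²))
-o(C(30, -52)) = -√((1 + 8³)/8) = -√((1 + 512)/8) = -√((⅛)*513) = -√(513/8) = -3*√114/4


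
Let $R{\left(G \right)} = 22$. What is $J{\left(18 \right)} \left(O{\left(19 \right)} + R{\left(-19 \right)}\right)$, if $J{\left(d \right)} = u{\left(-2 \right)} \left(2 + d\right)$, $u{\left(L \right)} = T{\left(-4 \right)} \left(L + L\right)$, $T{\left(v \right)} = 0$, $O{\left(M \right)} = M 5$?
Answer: $0$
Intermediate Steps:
$O{\left(M \right)} = 5 M$
$u{\left(L \right)} = 0$ ($u{\left(L \right)} = 0 \left(L + L\right) = 0 \cdot 2 L = 0$)
$J{\left(d \right)} = 0$ ($J{\left(d \right)} = 0 \left(2 + d\right) = 0$)
$J{\left(18 \right)} \left(O{\left(19 \right)} + R{\left(-19 \right)}\right) = 0 \left(5 \cdot 19 + 22\right) = 0 \left(95 + 22\right) = 0 \cdot 117 = 0$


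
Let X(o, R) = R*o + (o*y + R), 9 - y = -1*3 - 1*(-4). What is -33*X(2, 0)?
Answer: -528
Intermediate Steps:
y = 8 (y = 9 - (-1*3 - 1*(-4)) = 9 - (-3 + 4) = 9 - 1*1 = 9 - 1 = 8)
X(o, R) = R + 8*o + R*o (X(o, R) = R*o + (o*8 + R) = R*o + (8*o + R) = R*o + (R + 8*o) = R + 8*o + R*o)
-33*X(2, 0) = -33*(0 + 8*2 + 0*2) = -33*(0 + 16 + 0) = -33*16 = -528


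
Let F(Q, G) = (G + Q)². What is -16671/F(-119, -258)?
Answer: -16671/142129 ≈ -0.11729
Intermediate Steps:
-16671/F(-119, -258) = -16671/(-258 - 119)² = -16671/((-377)²) = -16671/142129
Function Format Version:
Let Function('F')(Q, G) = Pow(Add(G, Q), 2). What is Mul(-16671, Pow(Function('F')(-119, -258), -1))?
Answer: Rational(-16671, 142129) ≈ -0.11729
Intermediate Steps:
Mul(-16671, Pow(Function('F')(-119, -258), -1)) = Mul(-16671, Pow(Pow(Add(-258, -119), 2), -1)) = Mul(-16671, Pow(Pow(-377, 2), -1)) = Mul(-16671, Pow(142129, -1)) = Mul(-16671, Rational(1, 142129)) = Rational(-16671, 142129)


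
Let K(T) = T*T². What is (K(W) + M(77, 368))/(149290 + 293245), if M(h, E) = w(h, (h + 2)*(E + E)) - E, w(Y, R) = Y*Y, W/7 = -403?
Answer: -4489925620/88507 ≈ -50730.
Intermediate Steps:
W = -2821 (W = 7*(-403) = -2821)
K(T) = T³
w(Y, R) = Y²
M(h, E) = h² - E
(K(W) + M(77, 368))/(149290 + 293245) = ((-2821)³ + (77² - 1*368))/(149290 + 293245) = (-22449633661 + (5929 - 368))/442535 = (-22449633661 + 5561)*(1/442535) = -22449628100*1/442535 = -4489925620/88507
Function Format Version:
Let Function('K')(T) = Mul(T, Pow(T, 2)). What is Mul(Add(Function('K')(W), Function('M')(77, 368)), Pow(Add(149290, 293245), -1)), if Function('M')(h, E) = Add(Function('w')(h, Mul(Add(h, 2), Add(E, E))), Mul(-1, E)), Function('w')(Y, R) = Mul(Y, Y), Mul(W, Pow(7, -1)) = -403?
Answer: Rational(-4489925620, 88507) ≈ -50730.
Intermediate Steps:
W = -2821 (W = Mul(7, -403) = -2821)
Function('K')(T) = Pow(T, 3)
Function('w')(Y, R) = Pow(Y, 2)
Function('M')(h, E) = Add(Pow(h, 2), Mul(-1, E))
Mul(Add(Function('K')(W), Function('M')(77, 368)), Pow(Add(149290, 293245), -1)) = Mul(Add(Pow(-2821, 3), Add(Pow(77, 2), Mul(-1, 368))), Pow(Add(149290, 293245), -1)) = Mul(Add(-22449633661, Add(5929, -368)), Pow(442535, -1)) = Mul(Add(-22449633661, 5561), Rational(1, 442535)) = Mul(-22449628100, Rational(1, 442535)) = Rational(-4489925620, 88507)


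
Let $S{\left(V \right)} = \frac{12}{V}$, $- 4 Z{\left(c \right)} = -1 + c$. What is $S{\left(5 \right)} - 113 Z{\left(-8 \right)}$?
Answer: $- \frac{5037}{20} \approx -251.85$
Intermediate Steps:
$Z{\left(c \right)} = \frac{1}{4} - \frac{c}{4}$ ($Z{\left(c \right)} = - \frac{-1 + c}{4} = \frac{1}{4} - \frac{c}{4}$)
$S{\left(5 \right)} - 113 Z{\left(-8 \right)} = \frac{12}{5} - 113 \left(\frac{1}{4} - -2\right) = 12 \cdot \frac{1}{5} - 113 \left(\frac{1}{4} + 2\right) = \frac{12}{5} - \frac{1017}{4} = - \frac{5037}{20}$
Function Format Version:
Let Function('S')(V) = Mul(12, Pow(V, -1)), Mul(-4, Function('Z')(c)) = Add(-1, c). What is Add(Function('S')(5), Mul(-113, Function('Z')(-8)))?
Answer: Rational(-5037, 20) ≈ -251.85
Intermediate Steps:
Function('Z')(c) = Add(Rational(1, 4), Mul(Rational(-1, 4), c)) (Function('Z')(c) = Mul(Rational(-1, 4), Add(-1, c)) = Add(Rational(1, 4), Mul(Rational(-1, 4), c)))
Add(Function('S')(5), Mul(-113, Function('Z')(-8))) = Add(Mul(12, Pow(5, -1)), Mul(-113, Add(Rational(1, 4), Mul(Rational(-1, 4), -8)))) = Add(Mul(12, Rational(1, 5)), Mul(-113, Add(Rational(1, 4), 2))) = Add(Rational(12, 5), Mul(-113, Rational(9, 4))) = Add(Rational(12, 5), Rational(-1017, 4)) = Rational(-5037, 20)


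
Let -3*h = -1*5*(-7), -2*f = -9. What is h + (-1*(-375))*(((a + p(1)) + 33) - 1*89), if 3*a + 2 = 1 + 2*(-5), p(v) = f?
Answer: -124195/6 ≈ -20699.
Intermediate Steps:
f = 9/2 (f = -½*(-9) = 9/2 ≈ 4.5000)
p(v) = 9/2
h = -35/3 (h = -(-1*5)*(-7)/3 = -(-5)*(-7)/3 = -⅓*35 = -35/3 ≈ -11.667)
a = -11/3 (a = -⅔ + (1 + 2*(-5))/3 = -⅔ + (1 - 10)/3 = -⅔ + (⅓)*(-9) = -⅔ - 3 = -11/3 ≈ -3.6667)
h + (-1*(-375))*(((a + p(1)) + 33) - 1*89) = -35/3 + (-1*(-375))*(((-11/3 + 9/2) + 33) - 1*89) = -35/3 + 375*((⅚ + 33) - 89) = -35/3 + 375*(203/6 - 89) = -35/3 + 375*(-331/6) = -35/3 - 41375/2 = -124195/6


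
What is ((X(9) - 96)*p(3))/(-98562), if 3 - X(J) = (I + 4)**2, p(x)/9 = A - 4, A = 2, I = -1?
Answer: -306/16427 ≈ -0.018628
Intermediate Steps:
p(x) = -18 (p(x) = 9*(2 - 4) = 9*(-2) = -18)
X(J) = -6 (X(J) = 3 - (-1 + 4)**2 = 3 - 1*3**2 = 3 - 1*9 = 3 - 9 = -6)
((X(9) - 96)*p(3))/(-98562) = ((-6 - 96)*(-18))/(-98562) = -102*(-18)*(-1/98562) = 1836*(-1/98562) = -306/16427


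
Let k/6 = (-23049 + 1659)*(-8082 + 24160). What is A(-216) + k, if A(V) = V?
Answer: -2063450736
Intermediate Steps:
k = -2063450520 (k = 6*((-23049 + 1659)*(-8082 + 24160)) = 6*(-21390*16078) = 6*(-343908420) = -2063450520)
A(-216) + k = -216 - 2063450520 = -2063450736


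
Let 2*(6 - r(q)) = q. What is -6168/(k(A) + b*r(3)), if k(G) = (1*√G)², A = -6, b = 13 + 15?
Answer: -257/5 ≈ -51.400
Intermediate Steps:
r(q) = 6 - q/2
b = 28
k(G) = G (k(G) = (√G)² = G)
-6168/(k(A) + b*r(3)) = -6168/(-6 + 28*(6 - ½*3)) = -6168/(-6 + 28*(6 - 3/2)) = -6168/(-6 + 28*(9/2)) = -6168/(-6 + 126) = -6168/120 = -6168*1/120 = -257/5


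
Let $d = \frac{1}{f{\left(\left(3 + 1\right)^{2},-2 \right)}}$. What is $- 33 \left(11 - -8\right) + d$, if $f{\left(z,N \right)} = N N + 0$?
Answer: $- \frac{2507}{4} \approx -626.75$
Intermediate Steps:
$f{\left(z,N \right)} = N^{2}$ ($f{\left(z,N \right)} = N^{2} + 0 = N^{2}$)
$d = \frac{1}{4}$ ($d = \frac{1}{\left(-2\right)^{2}} = \frac{1}{4} \approx 0.25$)
$- 33 \left(11 - -8\right) + d = - 33 \left(11 - -8\right) + \frac{1}{4} = - 33 \left(11 + 8\right) + \frac{1}{4} = \left(-33\right) 19 + \frac{1}{4} = -627 + \frac{1}{4} = - \frac{2507}{4}$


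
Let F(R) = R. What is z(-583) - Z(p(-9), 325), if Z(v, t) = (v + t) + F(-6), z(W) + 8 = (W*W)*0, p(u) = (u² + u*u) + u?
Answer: -480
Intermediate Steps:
p(u) = u + 2*u² (p(u) = (u² + u²) + u = 2*u² + u = u + 2*u²)
z(W) = -8 (z(W) = -8 + (W*W)*0 = -8 + W²*0 = -8 + 0 = -8)
Z(v, t) = -6 + t + v (Z(v, t) = (v + t) - 6 = (t + v) - 6 = -6 + t + v)
z(-583) - Z(p(-9), 325) = -8 - (-6 + 325 - 9*(1 + 2*(-9))) = -8 - (-6 + 325 - 9*(1 - 18)) = -8 - (-6 + 325 - 9*(-17)) = -8 - (-6 + 325 + 153) = -8 - 1*472 = -8 - 472 = -480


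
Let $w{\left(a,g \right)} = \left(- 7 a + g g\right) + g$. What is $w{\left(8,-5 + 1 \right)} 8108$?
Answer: $-356752$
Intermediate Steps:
$w{\left(a,g \right)} = g + g^{2} - 7 a$ ($w{\left(a,g \right)} = \left(- 7 a + g^{2}\right) + g = \left(g^{2} - 7 a\right) + g = g + g^{2} - 7 a$)
$w{\left(8,-5 + 1 \right)} 8108 = \left(\left(-5 + 1\right) + \left(-5 + 1\right)^{2} - 56\right) 8108 = \left(-4 + \left(-4\right)^{2} - 56\right) 8108 = \left(-4 + 16 - 56\right) 8108 = \left(-44\right) 8108 = -356752$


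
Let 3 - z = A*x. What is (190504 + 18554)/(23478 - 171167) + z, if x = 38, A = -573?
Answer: 3216014295/147689 ≈ 21776.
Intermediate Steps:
z = 21777 (z = 3 - (-573)*38 = 3 - 1*(-21774) = 3 + 21774 = 21777)
(190504 + 18554)/(23478 - 171167) + z = (190504 + 18554)/(23478 - 171167) + 21777 = 209058/(-147689) + 21777 = 209058*(-1/147689) + 21777 = -209058/147689 + 21777 = 3216014295/147689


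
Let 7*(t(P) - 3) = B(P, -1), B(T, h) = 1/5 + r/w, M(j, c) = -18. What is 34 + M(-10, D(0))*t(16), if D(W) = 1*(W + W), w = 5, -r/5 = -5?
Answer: -1168/35 ≈ -33.371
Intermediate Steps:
r = 25 (r = -5*(-5) = 25)
D(W) = 2*W (D(W) = 1*(2*W) = 2*W)
B(T, h) = 26/5 (B(T, h) = 1/5 + 25/5 = 1*(1/5) + 25*(1/5) = 1/5 + 5 = 26/5)
t(P) = 131/35 (t(P) = 3 + (1/7)*(26/5) = 3 + 26/35 = 131/35)
34 + M(-10, D(0))*t(16) = 34 - 18*131/35 = 34 - 2358/35 = -1168/35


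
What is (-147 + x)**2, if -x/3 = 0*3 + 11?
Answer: 32400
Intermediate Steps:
x = -33 (x = -3*(0*3 + 11) = -3*(0 + 11) = -3*11 = -33)
(-147 + x)**2 = (-147 - 33)**2 = (-180)**2 = 32400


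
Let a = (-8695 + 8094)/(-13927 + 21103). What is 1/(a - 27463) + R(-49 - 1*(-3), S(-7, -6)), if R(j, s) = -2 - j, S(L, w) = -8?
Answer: 8671296740/197075089 ≈ 44.000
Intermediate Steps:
a = -601/7176 ≈ -0.083751
1/(a - 27463) + R(-49 - 1*(-3), S(-7, -6)) = 1/(-601/7176 - 27463) + (-2 - (-49 - 1*(-3))) = 1/(-197075089/7176) + (-2 - (-49 + 3)) = -7176/197075089 + (-2 - 1*(-46)) = -7176/197075089 + (-2 + 46) = -7176/197075089 + 44 = 8671296740/197075089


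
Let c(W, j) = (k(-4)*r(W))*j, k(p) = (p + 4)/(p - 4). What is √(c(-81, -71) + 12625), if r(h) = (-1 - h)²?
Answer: 5*√505 ≈ 112.36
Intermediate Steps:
k(p) = (4 + p)/(-4 + p)
c(W, j) = 0 (c(W, j) = (((4 - 4)/(-4 - 4))*(1 + W)²)*j = ((0/(-8))*(1 + W)²)*j = ((-⅛*0)*(1 + W)²)*j = (0*(1 + W)²)*j = 0*j = 0)
√(c(-81, -71) + 12625) = √(0 + 12625) = √12625 = 5*√505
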